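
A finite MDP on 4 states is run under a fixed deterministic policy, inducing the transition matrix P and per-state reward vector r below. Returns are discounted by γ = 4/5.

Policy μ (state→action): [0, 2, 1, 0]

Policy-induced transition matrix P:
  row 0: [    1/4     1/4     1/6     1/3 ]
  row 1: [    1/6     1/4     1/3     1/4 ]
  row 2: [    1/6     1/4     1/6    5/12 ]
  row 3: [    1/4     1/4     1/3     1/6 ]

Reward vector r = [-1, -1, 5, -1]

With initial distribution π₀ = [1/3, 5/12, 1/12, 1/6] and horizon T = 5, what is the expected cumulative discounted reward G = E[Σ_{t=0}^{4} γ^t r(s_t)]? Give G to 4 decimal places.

t=0: π = [0.3333, 0.4167, 0.0833, 0.1667], E[r] = -0.5000, γ^t·E[r] = -0.500000, running G = -0.500000
t=1: π = [0.2083, 0.2500, 0.2639, 0.2778], E[r] = 0.5833, γ^t·E[r] = 0.466667, running G = -0.033333
t=2: π = [0.2072, 0.2500, 0.2546, 0.2882], E[r] = 0.5278, γ^t·E[r] = 0.337778, running G = 0.304444
t=3: π = [0.2079, 0.2500, 0.2564, 0.2857], E[r] = 0.5382, γ^t·E[r] = 0.275556, running G = 0.580000
t=4: π = [0.2078, 0.2500, 0.2559, 0.2862], E[r] = 0.5357, γ^t·E[r] = 0.219417, running G = 0.799417

G = 0.7994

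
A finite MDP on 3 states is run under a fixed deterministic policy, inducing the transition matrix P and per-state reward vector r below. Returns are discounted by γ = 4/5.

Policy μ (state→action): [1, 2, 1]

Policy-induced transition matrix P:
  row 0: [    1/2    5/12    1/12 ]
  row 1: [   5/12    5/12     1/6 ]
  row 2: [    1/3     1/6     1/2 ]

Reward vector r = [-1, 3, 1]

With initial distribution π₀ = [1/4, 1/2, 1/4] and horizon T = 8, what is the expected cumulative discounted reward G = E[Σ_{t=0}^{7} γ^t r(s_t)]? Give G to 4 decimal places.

t=0: π = [0.2500, 0.5000, 0.2500], E[r] = 1.5000, γ^t·E[r] = 1.500000, running G = 1.500000
t=1: π = [0.4167, 0.3542, 0.2292], E[r] = 0.8750, γ^t·E[r] = 0.700000, running G = 2.200000
t=2: π = [0.4323, 0.3594, 0.2083], E[r] = 0.8542, γ^t·E[r] = 0.546667, running G = 2.746667
t=3: π = [0.4353, 0.3646, 0.2001], E[r] = 0.8585, γ^t·E[r] = 0.439556, running G = 3.186222
t=4: π = [0.4363, 0.3666, 0.1971], E[r] = 0.8607, γ^t·E[r] = 0.352563, running G = 3.538785
t=5: π = [0.4366, 0.3674, 0.1960], E[r] = 0.8616, γ^t·E[r] = 0.282327, running G = 3.821112
t=6: π = [0.4367, 0.3677, 0.1956], E[r] = 0.8619, γ^t·E[r] = 0.225941, running G = 4.047054
t=7: π = [0.4368, 0.3678, 0.1955], E[r] = 0.8620, γ^t·E[r] = 0.180776, running G = 4.227830

G = 4.2278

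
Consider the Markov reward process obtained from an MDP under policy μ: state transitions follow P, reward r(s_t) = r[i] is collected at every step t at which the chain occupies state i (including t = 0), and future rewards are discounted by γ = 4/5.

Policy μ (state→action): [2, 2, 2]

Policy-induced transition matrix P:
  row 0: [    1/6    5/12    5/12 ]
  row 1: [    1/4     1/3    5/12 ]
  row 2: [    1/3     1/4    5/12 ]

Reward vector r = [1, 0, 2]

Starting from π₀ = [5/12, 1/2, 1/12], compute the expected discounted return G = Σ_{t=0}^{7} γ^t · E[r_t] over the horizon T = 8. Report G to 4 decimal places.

t=0: π = [0.4167, 0.5000, 0.0833], E[r] = 0.5833, γ^t·E[r] = 0.583333, running G = 0.583333
t=1: π = [0.2222, 0.3611, 0.4167], E[r] = 1.0556, γ^t·E[r] = 0.844444, running G = 1.427778
t=2: π = [0.2662, 0.3171, 0.4167], E[r] = 1.0995, γ^t·E[r] = 0.703704, running G = 2.131481
t=3: π = [0.2625, 0.3208, 0.4167], E[r] = 1.0959, γ^t·E[r] = 0.561086, running G = 2.692568
t=4: π = [0.2628, 0.3205, 0.4167], E[r] = 1.0962, γ^t·E[r] = 0.448994, running G = 3.141562
t=5: π = [0.2628, 0.3205, 0.4167], E[r] = 1.0962, γ^t·E[r] = 0.359187, running G = 3.500749
t=6: π = [0.2628, 0.3205, 0.4167], E[r] = 1.0962, γ^t·E[r] = 0.287350, running G = 3.788099
t=7: π = [0.2628, 0.3205, 0.4167], E[r] = 1.0962, γ^t·E[r] = 0.229880, running G = 4.017980

G = 4.0180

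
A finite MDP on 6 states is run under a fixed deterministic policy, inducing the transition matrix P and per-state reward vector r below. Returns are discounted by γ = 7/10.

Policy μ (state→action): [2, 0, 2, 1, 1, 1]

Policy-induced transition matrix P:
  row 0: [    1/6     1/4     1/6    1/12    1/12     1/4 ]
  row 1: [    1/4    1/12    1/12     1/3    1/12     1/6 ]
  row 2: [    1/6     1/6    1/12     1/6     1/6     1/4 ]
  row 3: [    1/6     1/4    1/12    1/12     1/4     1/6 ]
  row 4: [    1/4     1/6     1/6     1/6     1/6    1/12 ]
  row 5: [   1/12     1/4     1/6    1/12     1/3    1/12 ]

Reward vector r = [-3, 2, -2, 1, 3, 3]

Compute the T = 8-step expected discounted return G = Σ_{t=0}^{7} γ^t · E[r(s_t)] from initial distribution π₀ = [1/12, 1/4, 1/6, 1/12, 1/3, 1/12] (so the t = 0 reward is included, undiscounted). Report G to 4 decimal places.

G = 2.7610

t=0: π = [0.0833, 0.2500, 0.1667, 0.0833, 0.3333, 0.0833], E[r] = 1.2500, γ^t·E[r] = 1.250000, running G = 1.250000
t=1: π = [0.2083, 0.1667, 0.1250, 0.1875, 0.1597, 0.1528], E[r] = 0.5833, γ^t·E[r] = 0.408333, running G = 1.658333
t=2: π = [0.1811, 0.1985, 0.1267, 0.1487, 0.1765, 0.1684], E[r] = 0.7836, γ^t·E[r] = 0.383947, running G = 2.042280
t=3: π = [0.1839, 0.1916, 0.1272, 0.1582, 0.1755, 0.1636], E[r] = 0.7527, γ^t·E[r] = 0.258193, running G = 2.300473
t=4: π = [0.1836, 0.1928, 0.1269, 0.1565, 0.1758, 0.1643], E[r] = 0.7579, γ^t·E[r] = 0.181968, running G = 2.482441
t=5: π = [0.1837, 0.1926, 0.1270, 0.1568, 0.1757, 0.1642], E[r] = 0.7568, γ^t·E[r] = 0.127188, running G = 2.609629
t=6: π = [0.1837, 0.1927, 0.1270, 0.1567, 0.1757, 0.1642], E[r] = 0.7570, γ^t·E[r] = 0.089058, running G = 2.698687
t=7: π = [0.1837, 0.1927, 0.1270, 0.1567, 0.1757, 0.1642], E[r] = 0.7569, γ^t·E[r] = 0.062338, running G = 2.761024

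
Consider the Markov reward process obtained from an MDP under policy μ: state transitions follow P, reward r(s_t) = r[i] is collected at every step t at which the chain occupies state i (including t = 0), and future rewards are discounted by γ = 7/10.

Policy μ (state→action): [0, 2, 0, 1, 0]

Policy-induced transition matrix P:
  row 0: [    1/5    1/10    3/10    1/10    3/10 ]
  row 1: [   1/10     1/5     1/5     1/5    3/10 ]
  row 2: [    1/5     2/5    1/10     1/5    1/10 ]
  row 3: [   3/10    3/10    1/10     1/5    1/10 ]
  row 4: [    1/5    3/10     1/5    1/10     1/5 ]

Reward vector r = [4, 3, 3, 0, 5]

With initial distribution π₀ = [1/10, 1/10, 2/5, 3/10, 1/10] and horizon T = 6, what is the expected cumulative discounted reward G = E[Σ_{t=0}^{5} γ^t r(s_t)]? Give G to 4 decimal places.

G = 8.3761

t=0: π = [0.1000, 0.1000, 0.4000, 0.3000, 0.1000], E[r] = 2.4000, γ^t·E[r] = 2.400000, running G = 2.400000
t=1: π = [0.2200, 0.3100, 0.1400, 0.1800, 0.1500], E[r] = 2.9800, γ^t·E[r] = 2.086000, running G = 4.486000
t=2: π = [0.1870, 0.2390, 0.1900, 0.1630, 0.2210], E[r] = 3.1400, γ^t·E[r] = 1.538600, running G = 6.024600
t=3: π = [0.1924, 0.2577, 0.1834, 0.1592, 0.2073], E[r] = 3.1294, γ^t·E[r] = 1.073384, running G = 7.097984
t=4: π = [0.1902, 0.2541, 0.1850, 0.1600, 0.2108], E[r] = 3.1316, γ^t·E[r] = 0.751888, running G = 7.849872
t=5: π = [0.1906, 0.2551, 0.1845, 0.1599, 0.2099], E[r] = 3.1307, γ^t·E[r] = 0.526178, running G = 8.376050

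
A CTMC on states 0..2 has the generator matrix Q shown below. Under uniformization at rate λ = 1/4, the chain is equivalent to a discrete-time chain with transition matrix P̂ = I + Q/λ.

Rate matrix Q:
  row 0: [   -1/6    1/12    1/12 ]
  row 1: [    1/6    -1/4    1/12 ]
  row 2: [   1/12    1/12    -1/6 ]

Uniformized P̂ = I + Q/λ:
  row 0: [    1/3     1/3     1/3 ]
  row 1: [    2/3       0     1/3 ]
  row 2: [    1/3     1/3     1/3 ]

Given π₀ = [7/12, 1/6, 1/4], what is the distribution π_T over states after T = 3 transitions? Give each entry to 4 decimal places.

t=0: π = [0.5833, 0.1667, 0.2500]
t=1: π = [0.3889, 0.2778, 0.3333]
t=2: π = [0.4259, 0.2407, 0.3333]
t=3: π = [0.4136, 0.2531, 0.3333]

π = [0.4136, 0.2531, 0.3333]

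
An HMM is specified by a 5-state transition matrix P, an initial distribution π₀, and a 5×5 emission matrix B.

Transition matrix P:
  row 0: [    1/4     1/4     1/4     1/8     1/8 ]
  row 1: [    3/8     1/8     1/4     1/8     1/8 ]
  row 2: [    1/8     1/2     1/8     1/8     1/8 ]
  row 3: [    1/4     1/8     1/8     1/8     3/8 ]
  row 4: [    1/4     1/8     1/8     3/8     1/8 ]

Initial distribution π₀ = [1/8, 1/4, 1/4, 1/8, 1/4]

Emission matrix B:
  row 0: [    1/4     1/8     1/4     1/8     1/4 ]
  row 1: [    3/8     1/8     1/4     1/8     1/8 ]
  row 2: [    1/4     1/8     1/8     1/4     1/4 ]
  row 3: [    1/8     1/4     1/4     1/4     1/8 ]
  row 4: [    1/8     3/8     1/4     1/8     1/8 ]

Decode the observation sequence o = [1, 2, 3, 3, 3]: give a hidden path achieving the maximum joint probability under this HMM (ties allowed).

t=0: δ = [1.562e-02, 3.125e-02, 3.125e-02, 3.125e-02, 9.375e-02]  (obs o_0=1)
t=1: δ = [5.859e-03, 3.906e-03, 1.465e-03, 8.789e-03, 2.930e-03]  ψ = [4, 2, 4, 4, 3]  (obs o_1=2)
t=2: δ = [2.747e-04, 1.831e-04, 3.662e-04, 2.747e-04, 4.120e-04]  ψ = [3, 0, 0, 3, 3]  (obs o_2=3)
t=3: δ = [1.287e-05, 2.289e-05, 1.717e-05, 3.862e-05, 1.287e-05]  ψ = [4, 2, 0, 4, 3]  (obs o_3=3)
t=4: δ = [1.207e-06, 1.073e-06, 1.431e-06, 1.207e-06, 1.810e-06]  ψ = [3, 2, 1, 3, 3]  (obs o_4=3)
backtrack: best end state = 4; path = [4, 3, 4, 3, 4]

path = [4, 3, 4, 3, 4]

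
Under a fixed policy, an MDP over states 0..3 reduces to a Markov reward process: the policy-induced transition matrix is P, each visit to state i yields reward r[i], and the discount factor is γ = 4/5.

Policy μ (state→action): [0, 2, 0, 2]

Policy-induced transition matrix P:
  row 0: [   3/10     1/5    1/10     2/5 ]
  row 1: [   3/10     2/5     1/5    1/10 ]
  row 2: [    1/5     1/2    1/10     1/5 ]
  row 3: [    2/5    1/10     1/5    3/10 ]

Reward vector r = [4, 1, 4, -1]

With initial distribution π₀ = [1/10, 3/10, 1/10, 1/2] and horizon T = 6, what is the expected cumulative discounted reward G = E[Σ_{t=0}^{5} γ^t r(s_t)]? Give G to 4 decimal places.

G = 5.7740

t=0: π = [0.1000, 0.3000, 0.1000, 0.5000], E[r] = 0.6000, γ^t·E[r] = 0.600000, running G = 0.600000
t=1: π = [0.3400, 0.2400, 0.1800, 0.2400], E[r] = 2.0800, γ^t·E[r] = 1.664000, running G = 2.264000
t=2: π = [0.3060, 0.2780, 0.1480, 0.2680], E[r] = 1.8260, γ^t·E[r] = 1.168640, running G = 3.432640
t=3: π = [0.3120, 0.2732, 0.1546, 0.2602], E[r] = 1.8794, γ^t·E[r] = 0.962253, running G = 4.394893
t=4: π = [0.3106, 0.2750, 0.1533, 0.2611], E[r] = 1.8695, γ^t·E[r] = 0.765747, running G = 5.160640
t=5: π = [0.3108, 0.2749, 0.1536, 0.2607], E[r] = 1.8717, γ^t·E[r] = 0.613323, running G = 5.773963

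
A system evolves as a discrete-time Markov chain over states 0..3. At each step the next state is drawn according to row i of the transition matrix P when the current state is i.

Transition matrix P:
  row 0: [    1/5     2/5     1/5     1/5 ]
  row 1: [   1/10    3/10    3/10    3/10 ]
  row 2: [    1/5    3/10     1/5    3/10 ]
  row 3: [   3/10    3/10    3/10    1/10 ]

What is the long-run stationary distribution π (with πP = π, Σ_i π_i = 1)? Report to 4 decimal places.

Balance equations π_j = Σ_i π_i·P[i][j]:
  π_0 = 1/5·π_0 + 1/10·π_1 + 1/5·π_2 + 3/10·π_3
  π_1 = 2/5·π_0 + 3/10·π_1 + 3/10·π_2 + 3/10·π_3
  π_2 = 1/5·π_0 + 3/10·π_1 + 1/5·π_2 + 3/10·π_3
  normalize: π_0 + π_1 + π_2 + π_3 = 1
Solving the linear system gives exactly π = [9/47, 15/47, 12/47, 11/47].

π = [0.1915, 0.3191, 0.2553, 0.2340]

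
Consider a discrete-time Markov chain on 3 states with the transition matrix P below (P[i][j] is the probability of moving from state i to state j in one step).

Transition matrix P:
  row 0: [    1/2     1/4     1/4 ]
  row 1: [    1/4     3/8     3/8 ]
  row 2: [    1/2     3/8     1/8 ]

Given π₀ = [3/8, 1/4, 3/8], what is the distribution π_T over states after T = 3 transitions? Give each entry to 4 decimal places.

π = [0.4199, 0.3228, 0.2573]

t=0: π = [0.3750, 0.2500, 0.3750]
t=1: π = [0.4375, 0.3281, 0.2344]
t=2: π = [0.4180, 0.3203, 0.2617]
t=3: π = [0.4199, 0.3228, 0.2573]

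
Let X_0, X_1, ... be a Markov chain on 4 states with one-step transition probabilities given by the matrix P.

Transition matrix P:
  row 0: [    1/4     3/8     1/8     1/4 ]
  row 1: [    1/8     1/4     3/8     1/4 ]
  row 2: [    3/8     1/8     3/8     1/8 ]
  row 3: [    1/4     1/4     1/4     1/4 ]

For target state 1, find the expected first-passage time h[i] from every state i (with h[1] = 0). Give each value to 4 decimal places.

h = [3.3793, 0.0000, 4.4138, 3.9310]

First-step conditioning: h[1] = 0; for i ≠ 1, h[i] = 1 + Σ_k P[i][k]·h[k].
  h[0] = 1 + 1/4·h[0] + 1/8·h[2] + 1/4·h[3]
  h[2] = 1 + 3/8·h[0] + 3/8·h[2] + 1/8·h[3]
  h[3] = 1 + 1/4·h[0] + 1/4·h[2] + 1/4·h[3]
Solving the 3×3 linear system over states ≠ 1 gives exactly h = [98/29, 0, 128/29, 114/29] (h[1] = 0 is the target).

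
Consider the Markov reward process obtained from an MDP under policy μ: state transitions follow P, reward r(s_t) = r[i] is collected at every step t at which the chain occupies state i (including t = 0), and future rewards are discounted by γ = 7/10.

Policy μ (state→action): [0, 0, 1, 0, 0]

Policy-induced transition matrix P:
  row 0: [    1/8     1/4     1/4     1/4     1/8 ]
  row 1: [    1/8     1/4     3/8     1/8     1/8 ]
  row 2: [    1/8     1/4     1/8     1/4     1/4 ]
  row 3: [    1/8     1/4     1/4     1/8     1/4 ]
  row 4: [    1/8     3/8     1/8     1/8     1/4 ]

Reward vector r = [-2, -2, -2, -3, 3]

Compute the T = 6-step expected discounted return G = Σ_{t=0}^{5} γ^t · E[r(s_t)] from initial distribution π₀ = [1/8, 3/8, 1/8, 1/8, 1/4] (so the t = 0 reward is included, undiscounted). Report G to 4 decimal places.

t=0: π = [0.1250, 0.3750, 0.1250, 0.1250, 0.2500], E[r] = -0.8750, γ^t·E[r] = -0.875000, running G = -0.875000
t=1: π = [0.1250, 0.2813, 0.2500, 0.1563, 0.1875], E[r] = -1.2188, γ^t·E[r] = -0.853125, running G = -1.728125
t=2: π = [0.1250, 0.2734, 0.2305, 0.1719, 0.1992], E[r] = -1.1758, γ^t·E[r] = -0.576133, running G = -2.304258
t=3: π = [0.1250, 0.2749, 0.2305, 0.1694, 0.2002], E[r] = -1.1685, γ^t·E[r] = -0.400781, running G = -2.705039
t=4: π = [0.1250, 0.2750, 0.2305, 0.1694, 0.2000], E[r] = -1.1694, γ^t·E[r] = -0.280766, running G = -2.985805
t=5: π = [0.1250, 0.2750, 0.2306, 0.1694, 0.2000], E[r] = -1.1695, γ^t·E[r] = -0.196551, running G = -3.182355

G = -3.1824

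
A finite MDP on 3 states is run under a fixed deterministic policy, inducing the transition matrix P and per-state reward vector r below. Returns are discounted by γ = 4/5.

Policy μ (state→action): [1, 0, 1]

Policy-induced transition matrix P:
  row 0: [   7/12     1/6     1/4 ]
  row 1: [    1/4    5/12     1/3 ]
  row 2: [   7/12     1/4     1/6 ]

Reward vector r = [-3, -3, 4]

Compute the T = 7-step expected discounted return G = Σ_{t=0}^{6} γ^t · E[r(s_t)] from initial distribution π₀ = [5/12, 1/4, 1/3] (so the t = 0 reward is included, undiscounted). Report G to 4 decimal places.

G = -4.3895

t=0: π = [0.4167, 0.2500, 0.3333], E[r] = -0.6667, γ^t·E[r] = -0.666667, running G = -0.666667
t=1: π = [0.5000, 0.2569, 0.2431], E[r] = -1.2986, γ^t·E[r] = -1.038889, running G = -1.705556
t=2: π = [0.4977, 0.2512, 0.2512], E[r] = -1.2419, γ^t·E[r] = -0.794815, running G = -2.500370
t=3: π = [0.4996, 0.2504, 0.2500], E[r] = -1.2500, γ^t·E[r] = -0.640000, running G = -3.140370
t=4: π = [0.4999, 0.2501, 0.2500], E[r] = -1.2498, γ^t·E[r] = -0.511908, running G = -3.652278
t=5: π = [0.5000, 0.2500, 0.2500], E[r] = -1.2500, γ^t·E[r] = -0.409588, running G = -4.061866
t=6: π = [0.5000, 0.2500, 0.2500], E[r] = -1.2500, γ^t·E[r] = -0.327677, running G = -4.389543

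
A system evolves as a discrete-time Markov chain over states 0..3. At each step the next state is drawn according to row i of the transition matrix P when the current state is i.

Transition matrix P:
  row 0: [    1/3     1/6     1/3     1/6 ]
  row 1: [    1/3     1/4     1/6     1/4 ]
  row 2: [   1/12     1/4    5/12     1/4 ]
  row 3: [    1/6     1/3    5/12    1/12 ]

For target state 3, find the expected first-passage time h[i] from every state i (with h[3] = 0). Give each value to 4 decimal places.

h = [4.7308, 4.3846, 4.2692, 0.0000]

First-step conditioning: h[3] = 0; for i ≠ 3, h[i] = 1 + Σ_k P[i][k]·h[k].
  h[0] = 1 + 1/3·h[0] + 1/6·h[1] + 1/3·h[2]
  h[1] = 1 + 1/3·h[0] + 1/4·h[1] + 1/6·h[2]
  h[2] = 1 + 1/12·h[0] + 1/4·h[1] + 5/12·h[2]
Solving the 3×3 linear system over states ≠ 3 gives exactly h = [123/26, 57/13, 111/26, 0] (h[3] = 0 is the target).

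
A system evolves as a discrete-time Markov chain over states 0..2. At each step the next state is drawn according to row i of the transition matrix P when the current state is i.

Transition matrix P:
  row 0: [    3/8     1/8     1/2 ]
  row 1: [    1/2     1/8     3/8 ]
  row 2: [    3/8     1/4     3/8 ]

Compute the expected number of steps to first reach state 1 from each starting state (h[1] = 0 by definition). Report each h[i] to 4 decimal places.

First-step conditioning: h[1] = 0; for i ≠ 1, h[i] = 1 + Σ_k P[i][k]·h[k].
  h[0] = 1 + 3/8·h[0] + 1/2·h[2]
  h[2] = 1 + 3/8·h[0] + 3/8·h[2]
Solving the 2×2 linear system over states ≠ 1 gives exactly h = [72/13, 0, 64/13] (h[1] = 0 is the target).

h = [5.5385, 0.0000, 4.9231]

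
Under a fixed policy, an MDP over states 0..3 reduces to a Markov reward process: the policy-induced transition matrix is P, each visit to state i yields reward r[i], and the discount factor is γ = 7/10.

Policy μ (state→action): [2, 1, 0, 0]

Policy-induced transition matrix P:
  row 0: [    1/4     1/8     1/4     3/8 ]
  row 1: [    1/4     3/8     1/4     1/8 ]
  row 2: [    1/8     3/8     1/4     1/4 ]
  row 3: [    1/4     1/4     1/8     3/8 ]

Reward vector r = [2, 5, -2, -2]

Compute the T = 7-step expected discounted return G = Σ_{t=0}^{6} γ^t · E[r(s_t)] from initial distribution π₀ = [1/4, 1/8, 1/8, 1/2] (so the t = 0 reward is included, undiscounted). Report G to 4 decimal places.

t=0: π = [0.2500, 0.1250, 0.1250, 0.5000], E[r] = -0.1250, γ^t·E[r] = -0.125000, running G = -0.125000
t=1: π = [0.2344, 0.2500, 0.1875, 0.3281], E[r] = 0.6875, γ^t·E[r] = 0.481250, running G = 0.356250
t=2: π = [0.2266, 0.2754, 0.2090, 0.2891], E[r] = 0.8340, γ^t·E[r] = 0.408652, running G = 0.764902
t=3: π = [0.2239, 0.2822, 0.2139, 0.2800], E[r] = 0.8711, γ^t·E[r] = 0.298785, running G = 1.063688
t=4: π = [0.2233, 0.2840, 0.2150, 0.2777], E[r] = 0.8813, γ^t·E[r] = 0.211590, running G = 1.275277
t=5: π = [0.2231, 0.2845, 0.2153, 0.2771], E[r] = 0.8838, γ^t·E[r] = 0.148538, running G = 1.423816
t=6: π = [0.2231, 0.2846, 0.2154, 0.2770], E[r] = 0.8844, γ^t·E[r] = 0.104050, running G = 1.527865

G = 1.5279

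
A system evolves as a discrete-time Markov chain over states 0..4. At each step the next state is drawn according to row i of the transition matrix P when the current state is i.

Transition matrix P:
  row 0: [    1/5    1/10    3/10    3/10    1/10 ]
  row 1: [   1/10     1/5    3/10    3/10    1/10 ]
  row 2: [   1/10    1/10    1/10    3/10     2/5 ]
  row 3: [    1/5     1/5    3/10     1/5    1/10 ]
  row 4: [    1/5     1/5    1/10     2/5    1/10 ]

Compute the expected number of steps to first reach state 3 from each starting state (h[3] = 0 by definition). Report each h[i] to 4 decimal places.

h = [3.1579, 3.1579, 3.0827, 0.0000, 2.8571]

First-step conditioning: h[3] = 0; for i ≠ 3, h[i] = 1 + Σ_k P[i][k]·h[k].
  h[0] = 1 + 1/5·h[0] + 1/10·h[1] + 3/10·h[2] + 1/10·h[4]
  h[1] = 1 + 1/10·h[0] + 1/5·h[1] + 3/10·h[2] + 1/10·h[4]
  h[2] = 1 + 1/10·h[0] + 1/10·h[1] + 1/10·h[2] + 2/5·h[4]
  h[4] = 1 + 1/5·h[0] + 1/5·h[1] + 1/10·h[2] + 1/10·h[4]
Solving the 4×4 linear system over states ≠ 3 gives exactly h = [60/19, 60/19, 410/133, 0, 20/7] (h[3] = 0 is the target).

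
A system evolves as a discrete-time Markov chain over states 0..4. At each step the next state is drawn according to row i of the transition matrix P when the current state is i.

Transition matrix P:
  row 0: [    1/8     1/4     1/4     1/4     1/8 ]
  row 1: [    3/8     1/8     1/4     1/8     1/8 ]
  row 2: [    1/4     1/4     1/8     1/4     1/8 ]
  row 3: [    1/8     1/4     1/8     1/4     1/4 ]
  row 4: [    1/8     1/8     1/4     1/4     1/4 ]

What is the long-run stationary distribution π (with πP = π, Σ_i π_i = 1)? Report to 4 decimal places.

Balance equations π_j = Σ_i π_i·P[i][j]:
  π_0 = 1/8·π_0 + 3/8·π_1 + 1/4·π_2 + 1/8·π_3 + 1/8·π_4
  π_1 = 1/4·π_0 + 1/8·π_1 + 1/4·π_2 + 1/4·π_3 + 1/8·π_4
  π_2 = 1/4·π_0 + 1/4·π_1 + 1/8·π_2 + 1/8·π_3 + 1/4·π_4
  π_3 = 1/4·π_0 + 1/8·π_1 + 1/4·π_2 + 1/4·π_3 + 1/4·π_4
  normalize: π_0 + π_1 + π_2 + π_3 + π_4 = 1
Solving the linear system gives exactly π = [907/4527, 102/503, 893/4527, 113/503, 88/503].

π = [0.2004, 0.2028, 0.1973, 0.2247, 0.1750]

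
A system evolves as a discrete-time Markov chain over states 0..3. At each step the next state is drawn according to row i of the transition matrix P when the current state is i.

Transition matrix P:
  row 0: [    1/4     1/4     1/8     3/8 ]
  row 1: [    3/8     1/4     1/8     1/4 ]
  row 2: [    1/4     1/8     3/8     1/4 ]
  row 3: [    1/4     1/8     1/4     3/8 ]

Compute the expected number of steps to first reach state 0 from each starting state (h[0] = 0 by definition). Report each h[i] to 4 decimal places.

h = [0.0000, 3.2000, 3.7333, 3.7333]

First-step conditioning: h[0] = 0; for i ≠ 0, h[i] = 1 + Σ_k P[i][k]·h[k].
  h[1] = 1 + 1/4·h[1] + 1/8·h[2] + 1/4·h[3]
  h[2] = 1 + 1/8·h[1] + 3/8·h[2] + 1/4·h[3]
  h[3] = 1 + 1/8·h[1] + 1/4·h[2] + 3/8·h[3]
Solving the 3×3 linear system over states ≠ 0 gives exactly h = [0, 16/5, 56/15, 56/15] (h[0] = 0 is the target).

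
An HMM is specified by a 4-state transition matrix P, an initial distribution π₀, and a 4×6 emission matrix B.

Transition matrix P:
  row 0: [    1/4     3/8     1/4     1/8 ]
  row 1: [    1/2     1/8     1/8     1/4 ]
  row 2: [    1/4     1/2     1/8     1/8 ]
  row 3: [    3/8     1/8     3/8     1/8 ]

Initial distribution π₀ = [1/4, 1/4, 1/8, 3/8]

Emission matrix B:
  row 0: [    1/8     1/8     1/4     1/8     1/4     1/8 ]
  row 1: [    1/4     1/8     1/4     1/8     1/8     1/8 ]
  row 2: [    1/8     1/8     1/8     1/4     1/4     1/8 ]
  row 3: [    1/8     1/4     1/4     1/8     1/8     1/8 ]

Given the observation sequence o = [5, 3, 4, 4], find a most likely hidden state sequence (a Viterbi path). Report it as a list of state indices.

t=0: δ = [3.125e-02, 3.125e-02, 1.562e-02, 4.688e-02]  (obs o_0=5)
t=1: δ = [2.197e-03, 1.465e-03, 4.395e-03, 9.766e-04]  ψ = [3, 0, 3, 1]  (obs o_1=3)
t=2: δ = [2.747e-04, 2.747e-04, 1.373e-04, 6.866e-05]  ψ = [2, 2, 0, 2]  (obs o_2=4)
t=3: δ = [3.433e-05, 1.287e-05, 1.717e-05, 8.583e-06]  ψ = [1, 0, 0, 1]  (obs o_3=4)
backtrack: best end state = 0; path = [3, 2, 1, 0]

path = [3, 2, 1, 0]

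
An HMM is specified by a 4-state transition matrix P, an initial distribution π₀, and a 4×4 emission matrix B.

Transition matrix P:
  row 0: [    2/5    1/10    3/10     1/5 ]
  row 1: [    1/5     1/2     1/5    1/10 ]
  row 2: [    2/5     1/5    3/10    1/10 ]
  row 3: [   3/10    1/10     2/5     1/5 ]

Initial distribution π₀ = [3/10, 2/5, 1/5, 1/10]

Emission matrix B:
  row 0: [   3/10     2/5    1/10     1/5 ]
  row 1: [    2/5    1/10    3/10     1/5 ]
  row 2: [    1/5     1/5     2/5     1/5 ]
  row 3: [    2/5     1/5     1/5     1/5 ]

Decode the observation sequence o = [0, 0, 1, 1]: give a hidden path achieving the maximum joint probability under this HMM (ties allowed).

path = [1, 1, 0, 0]

t=0: δ = [9.000e-02, 1.600e-01, 4.000e-02, 4.000e-02]  (obs o_0=0)
t=1: δ = [1.080e-02, 3.200e-02, 6.400e-03, 7.200e-03]  ψ = [0, 1, 1, 0]  (obs o_1=0)
t=2: δ = [2.560e-03, 1.600e-03, 1.280e-03, 6.400e-04]  ψ = [1, 1, 1, 1]  (obs o_2=1)
t=3: δ = [4.096e-04, 8.000e-05, 1.536e-04, 1.024e-04]  ψ = [0, 1, 0, 0]  (obs o_3=1)
backtrack: best end state = 0; path = [1, 1, 0, 0]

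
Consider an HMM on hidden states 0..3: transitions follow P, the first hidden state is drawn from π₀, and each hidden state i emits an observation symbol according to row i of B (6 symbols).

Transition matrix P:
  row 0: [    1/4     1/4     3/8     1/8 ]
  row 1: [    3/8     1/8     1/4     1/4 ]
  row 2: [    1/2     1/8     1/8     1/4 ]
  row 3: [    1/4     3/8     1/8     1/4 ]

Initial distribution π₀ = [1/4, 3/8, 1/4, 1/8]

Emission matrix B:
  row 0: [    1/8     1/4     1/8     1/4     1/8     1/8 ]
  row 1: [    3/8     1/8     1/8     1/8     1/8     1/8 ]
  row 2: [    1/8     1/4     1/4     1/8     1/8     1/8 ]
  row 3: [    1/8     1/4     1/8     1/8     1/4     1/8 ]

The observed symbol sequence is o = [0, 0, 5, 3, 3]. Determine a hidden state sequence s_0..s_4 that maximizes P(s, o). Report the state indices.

t=0: δ = [3.125e-02, 1.406e-01, 3.125e-02, 1.562e-02]  (obs o_0=0)
t=1: δ = [6.592e-03, 6.592e-03, 4.395e-03, 4.395e-03]  ψ = [1, 1, 1, 1]  (obs o_1=0)
t=2: δ = [3.090e-04, 2.060e-04, 3.090e-04, 2.060e-04]  ψ = [1, 0, 0, 1]  (obs o_2=5)
t=3: δ = [3.862e-05, 9.656e-06, 1.448e-05, 9.656e-06]  ψ = [2, 0, 0, 2]  (obs o_3=3)
t=4: δ = [2.414e-06, 1.207e-06, 1.810e-06, 6.035e-07]  ψ = [0, 0, 0, 0]  (obs o_4=3)
backtrack: best end state = 0; path = [1, 0, 2, 0, 0]

path = [1, 0, 2, 0, 0]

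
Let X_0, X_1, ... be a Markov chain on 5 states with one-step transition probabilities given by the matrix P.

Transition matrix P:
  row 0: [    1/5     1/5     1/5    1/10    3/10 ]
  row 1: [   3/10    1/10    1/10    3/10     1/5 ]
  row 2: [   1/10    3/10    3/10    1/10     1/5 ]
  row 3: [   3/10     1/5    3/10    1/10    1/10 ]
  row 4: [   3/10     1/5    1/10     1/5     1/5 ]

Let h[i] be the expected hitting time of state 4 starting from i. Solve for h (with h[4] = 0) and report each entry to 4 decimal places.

First-step conditioning: h[4] = 0; for i ≠ 4, h[i] = 1 + Σ_k P[i][k]·h[k].
  h[0] = 1 + 1/5·h[0] + 1/5·h[1] + 1/5·h[2] + 1/10·h[3]
  h[1] = 1 + 3/10·h[0] + 1/10·h[1] + 1/10·h[2] + 3/10·h[3]
  h[2] = 1 + 1/10·h[0] + 3/10·h[1] + 3/10·h[2] + 1/10·h[3]
  h[3] = 1 + 3/10·h[0] + 1/5·h[1] + 3/10·h[2] + 1/10·h[3]
Solving the 4×4 linear system over states ≠ 4 gives exactly h = [4990/1149, 1860/383, 1870/383, 6050/1149, 0] (h[4] = 0 is the target).

h = [4.3429, 4.8564, 4.8825, 5.2654, 0.0000]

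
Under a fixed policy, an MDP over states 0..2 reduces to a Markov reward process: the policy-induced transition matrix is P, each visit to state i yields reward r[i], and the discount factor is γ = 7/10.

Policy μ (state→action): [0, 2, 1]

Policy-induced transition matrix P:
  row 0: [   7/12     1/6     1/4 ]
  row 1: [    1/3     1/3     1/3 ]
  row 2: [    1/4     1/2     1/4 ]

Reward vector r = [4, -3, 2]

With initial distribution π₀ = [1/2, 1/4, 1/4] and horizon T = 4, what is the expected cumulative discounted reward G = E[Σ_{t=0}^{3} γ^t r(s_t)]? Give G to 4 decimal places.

t=0: π = [0.5000, 0.2500, 0.2500], E[r] = 1.7500, γ^t·E[r] = 1.750000, running G = 1.750000
t=1: π = [0.4375, 0.2917, 0.2708], E[r] = 1.4167, γ^t·E[r] = 0.991667, running G = 2.741667
t=2: π = [0.4201, 0.3056, 0.2743], E[r] = 1.3125, γ^t·E[r] = 0.643125, running G = 3.384792
t=3: π = [0.4155, 0.3090, 0.2755], E[r] = 1.2859, γ^t·E[r] = 0.441057, running G = 3.825848

G = 3.8258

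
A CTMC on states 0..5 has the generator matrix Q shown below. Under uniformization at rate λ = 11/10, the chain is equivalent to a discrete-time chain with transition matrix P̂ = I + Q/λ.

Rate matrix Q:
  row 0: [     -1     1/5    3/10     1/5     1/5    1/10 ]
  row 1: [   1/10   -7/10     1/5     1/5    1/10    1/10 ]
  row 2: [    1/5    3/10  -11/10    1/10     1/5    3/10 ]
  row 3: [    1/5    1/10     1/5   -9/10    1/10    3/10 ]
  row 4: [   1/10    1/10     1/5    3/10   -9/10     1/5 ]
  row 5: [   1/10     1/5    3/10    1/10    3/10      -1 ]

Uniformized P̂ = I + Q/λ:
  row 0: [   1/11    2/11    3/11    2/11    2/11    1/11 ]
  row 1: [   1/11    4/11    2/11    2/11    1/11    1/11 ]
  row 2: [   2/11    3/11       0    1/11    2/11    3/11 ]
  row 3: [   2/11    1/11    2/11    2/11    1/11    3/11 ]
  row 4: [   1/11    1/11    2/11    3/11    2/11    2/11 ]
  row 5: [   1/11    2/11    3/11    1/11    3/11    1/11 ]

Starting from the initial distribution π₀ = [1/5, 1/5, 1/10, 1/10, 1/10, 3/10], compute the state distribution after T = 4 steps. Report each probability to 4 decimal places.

t=0: π = [0.2000, 0.2000, 0.1000, 0.1000, 0.1000, 0.3000]
t=1: π = [0.1091, 0.2091, 0.2091, 0.1545, 0.1818, 0.1364]
t=2: π = [0.1240, 0.2083, 0.1661, 0.1669, 0.1612, 0.1736]
t=3: π = [0.1212, 0.2050, 0.1787, 0.1656, 0.1635, 0.1661]
t=4: π = [0.1222, 0.2054, 0.1755, 0.1653, 0.1632, 0.1684]

π = [0.1222, 0.2054, 0.1755, 0.1653, 0.1632, 0.1684]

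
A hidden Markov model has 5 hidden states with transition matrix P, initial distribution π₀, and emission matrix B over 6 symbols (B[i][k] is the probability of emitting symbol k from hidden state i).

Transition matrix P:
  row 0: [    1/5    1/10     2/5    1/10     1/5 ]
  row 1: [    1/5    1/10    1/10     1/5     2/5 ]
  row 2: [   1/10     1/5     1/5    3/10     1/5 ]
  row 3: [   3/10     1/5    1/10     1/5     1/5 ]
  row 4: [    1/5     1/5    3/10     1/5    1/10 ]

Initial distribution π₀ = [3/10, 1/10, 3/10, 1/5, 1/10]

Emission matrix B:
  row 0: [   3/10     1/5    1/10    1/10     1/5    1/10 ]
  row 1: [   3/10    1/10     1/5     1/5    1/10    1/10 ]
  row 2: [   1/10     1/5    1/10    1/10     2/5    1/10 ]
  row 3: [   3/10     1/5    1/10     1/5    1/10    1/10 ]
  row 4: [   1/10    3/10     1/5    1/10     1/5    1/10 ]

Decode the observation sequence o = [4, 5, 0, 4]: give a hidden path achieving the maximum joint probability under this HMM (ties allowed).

path = [2, 3, 0, 2]

t=0: δ = [6.000e-02, 1.000e-02, 1.200e-01, 2.000e-02, 2.000e-02]  (obs o_0=4)
t=1: δ = [1.200e-03, 2.400e-03, 2.400e-03, 3.600e-03, 2.400e-03]  ψ = [0, 2, 0, 2, 2]  (obs o_1=5)
t=2: δ = [3.240e-04, 2.160e-04, 7.200e-05, 2.160e-04, 9.600e-05]  ψ = [3, 3, 4, 2, 1]  (obs o_2=0)
t=3: δ = [1.296e-05, 4.320e-06, 5.184e-05, 4.320e-06, 1.728e-05]  ψ = [0, 3, 0, 1, 1]  (obs o_3=4)
backtrack: best end state = 2; path = [2, 3, 0, 2]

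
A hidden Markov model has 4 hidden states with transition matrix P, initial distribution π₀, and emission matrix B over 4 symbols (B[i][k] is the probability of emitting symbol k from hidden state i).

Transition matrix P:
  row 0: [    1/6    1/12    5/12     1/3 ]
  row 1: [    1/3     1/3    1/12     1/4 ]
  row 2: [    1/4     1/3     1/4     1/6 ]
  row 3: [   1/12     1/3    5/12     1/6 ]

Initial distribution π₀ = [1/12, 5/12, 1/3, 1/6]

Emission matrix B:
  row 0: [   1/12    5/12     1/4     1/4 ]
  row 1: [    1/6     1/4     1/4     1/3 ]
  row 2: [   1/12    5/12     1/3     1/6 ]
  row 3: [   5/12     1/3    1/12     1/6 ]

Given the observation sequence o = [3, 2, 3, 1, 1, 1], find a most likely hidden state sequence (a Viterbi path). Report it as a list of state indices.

t=0: δ = [2.083e-02, 1.389e-01, 5.556e-02, 2.778e-02]  (obs o_0=3)
t=1: δ = [1.157e-02, 1.157e-02, 4.630e-03, 2.894e-03]  ψ = [1, 1, 2, 1]  (obs o_1=2)
t=2: δ = [9.645e-04, 1.286e-03, 8.038e-04, 6.430e-04]  ψ = [1, 1, 0, 0]  (obs o_2=3)
t=3: δ = [1.786e-04, 1.072e-04, 1.674e-04, 1.072e-04]  ψ = [1, 1, 0, 0]  (obs o_3=1)
t=4: δ = [1.744e-05, 1.395e-05, 3.101e-05, 1.985e-05]  ψ = [2, 2, 0, 0]  (obs o_4=1)
t=5: δ = [3.230e-06, 2.584e-06, 3.445e-06, 1.938e-06]  ψ = [2, 2, 3, 0]  (obs o_5=1)
backtrack: best end state = 2; path = [1, 1, 1, 0, 3, 2]

path = [1, 1, 1, 0, 3, 2]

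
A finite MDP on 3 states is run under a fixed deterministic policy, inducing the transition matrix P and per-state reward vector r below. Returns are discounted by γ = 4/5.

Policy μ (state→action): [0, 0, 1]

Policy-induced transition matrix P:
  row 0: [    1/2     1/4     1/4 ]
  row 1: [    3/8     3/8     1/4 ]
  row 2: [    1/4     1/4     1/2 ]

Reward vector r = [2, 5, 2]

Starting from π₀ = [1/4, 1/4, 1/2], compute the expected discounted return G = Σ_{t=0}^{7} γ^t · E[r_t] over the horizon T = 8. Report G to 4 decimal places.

t=0: π = [0.2500, 0.2500, 0.5000], E[r] = 2.7500, γ^t·E[r] = 2.750000, running G = 2.750000
t=1: π = [0.3438, 0.2813, 0.3750], E[r] = 2.8438, γ^t·E[r] = 2.275000, running G = 5.025000
t=2: π = [0.3711, 0.2852, 0.3438], E[r] = 2.8555, γ^t·E[r] = 1.827500, running G = 6.852500
t=3: π = [0.3784, 0.2856, 0.3359], E[r] = 2.8569, γ^t·E[r] = 1.462750, running G = 8.315250
t=4: π = [0.3803, 0.2857, 0.3340], E[r] = 2.8571, γ^t·E[r] = 1.170275, running G = 9.485525
t=5: π = [0.3808, 0.2857, 0.3335], E[r] = 2.8571, γ^t·E[r] = 0.936228, running G = 10.421753
t=6: π = [0.3809, 0.2857, 0.3334], E[r] = 2.8571, γ^t·E[r] = 0.748983, running G = 11.170735
t=7: π = [0.3809, 0.2857, 0.3333], E[r] = 2.8571, γ^t·E[r] = 0.599186, running G = 11.769922

G = 11.7699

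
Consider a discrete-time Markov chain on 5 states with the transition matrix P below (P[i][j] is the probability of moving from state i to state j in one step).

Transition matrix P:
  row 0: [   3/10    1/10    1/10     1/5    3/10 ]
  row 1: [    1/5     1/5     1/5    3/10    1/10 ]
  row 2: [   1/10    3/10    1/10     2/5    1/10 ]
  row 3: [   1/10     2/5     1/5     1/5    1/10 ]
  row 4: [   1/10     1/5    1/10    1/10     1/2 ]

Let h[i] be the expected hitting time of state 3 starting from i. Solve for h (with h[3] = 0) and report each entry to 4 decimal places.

First-step conditioning: h[3] = 0; for i ≠ 3, h[i] = 1 + Σ_k P[i][k]·h[k].
  h[0] = 1 + 3/10·h[0] + 1/10·h[1] + 1/10·h[2] + 3/10·h[4]
  h[1] = 1 + 1/5·h[0] + 1/5·h[1] + 1/5·h[2] + 1/10·h[4]
  h[2] = 1 + 1/10·h[0] + 3/10·h[1] + 1/10·h[2] + 1/10·h[4]
  h[4] = 1 + 1/10·h[0] + 1/5·h[1] + 1/10·h[2] + 1/2·h[4]
Solving the 4×4 linear system over states ≠ 3 gives exactly h = [3630/763, 3040/763, 2710/763, 0, 4010/763] (h[3] = 0 is the target).

h = [4.7575, 3.9843, 3.5518, 0.0000, 5.2556]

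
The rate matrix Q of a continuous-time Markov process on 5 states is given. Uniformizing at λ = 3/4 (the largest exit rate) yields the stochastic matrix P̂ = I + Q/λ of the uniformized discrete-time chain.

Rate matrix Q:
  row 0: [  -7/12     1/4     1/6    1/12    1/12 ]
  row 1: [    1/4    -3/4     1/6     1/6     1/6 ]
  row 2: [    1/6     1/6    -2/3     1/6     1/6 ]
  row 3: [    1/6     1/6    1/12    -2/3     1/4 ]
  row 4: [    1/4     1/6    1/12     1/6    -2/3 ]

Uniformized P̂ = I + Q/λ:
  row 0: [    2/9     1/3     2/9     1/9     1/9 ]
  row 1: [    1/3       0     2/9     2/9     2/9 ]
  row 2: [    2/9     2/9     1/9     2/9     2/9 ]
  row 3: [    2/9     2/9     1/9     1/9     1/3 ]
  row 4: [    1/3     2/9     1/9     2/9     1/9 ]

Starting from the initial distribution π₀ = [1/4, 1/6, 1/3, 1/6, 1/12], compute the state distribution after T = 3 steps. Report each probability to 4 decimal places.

π = [0.2660, 0.2070, 0.1635, 0.1730, 0.1906]

t=0: π = [0.2500, 0.1667, 0.3333, 0.1667, 0.0833]
t=1: π = [0.2500, 0.2130, 0.1574, 0.1759, 0.2037]
t=2: π = [0.2685, 0.2027, 0.1626, 0.1749, 0.1914]
t=3: π = [0.2660, 0.2070, 0.1635, 0.1730, 0.1906]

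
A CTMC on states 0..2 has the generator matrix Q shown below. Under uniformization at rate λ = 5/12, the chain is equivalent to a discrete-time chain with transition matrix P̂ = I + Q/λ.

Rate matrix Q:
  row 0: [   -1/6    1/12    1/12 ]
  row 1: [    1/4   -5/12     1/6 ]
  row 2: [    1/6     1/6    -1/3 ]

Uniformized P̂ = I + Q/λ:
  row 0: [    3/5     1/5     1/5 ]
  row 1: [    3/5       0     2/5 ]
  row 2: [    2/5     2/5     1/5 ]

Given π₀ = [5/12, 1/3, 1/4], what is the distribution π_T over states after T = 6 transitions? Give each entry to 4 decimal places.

π = [0.5517, 0.2070, 0.2413]

t=0: π = [0.4167, 0.3333, 0.2500]
t=1: π = [0.5500, 0.1833, 0.2667]
t=2: π = [0.5467, 0.2167, 0.2367]
t=3: π = [0.5527, 0.2040, 0.2433]
t=4: π = [0.5513, 0.2079, 0.2408]
t=5: π = [0.5518, 0.2066, 0.2416]
t=6: π = [0.5517, 0.2070, 0.2413]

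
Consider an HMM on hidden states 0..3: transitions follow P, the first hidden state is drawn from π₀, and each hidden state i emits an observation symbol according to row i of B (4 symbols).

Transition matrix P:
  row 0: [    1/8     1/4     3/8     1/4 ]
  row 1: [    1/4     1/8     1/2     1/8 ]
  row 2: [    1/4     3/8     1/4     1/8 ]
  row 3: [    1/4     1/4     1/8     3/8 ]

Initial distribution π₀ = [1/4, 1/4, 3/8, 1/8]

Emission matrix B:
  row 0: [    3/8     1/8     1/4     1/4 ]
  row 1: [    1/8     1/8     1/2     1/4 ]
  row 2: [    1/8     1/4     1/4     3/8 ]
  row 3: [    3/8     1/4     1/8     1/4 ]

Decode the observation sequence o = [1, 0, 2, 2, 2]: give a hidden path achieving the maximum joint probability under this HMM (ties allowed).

t=0: δ = [3.125e-02, 3.125e-02, 9.375e-02, 3.125e-02]  (obs o_0=1)
t=1: δ = [8.789e-03, 4.395e-03, 2.930e-03, 4.395e-03]  ψ = [2, 2, 2, 2]  (obs o_1=0)
t=2: δ = [2.747e-04, 1.099e-03, 8.240e-04, 2.747e-04]  ψ = [0, 0, 0, 0]  (obs o_2=2)
t=3: δ = [6.866e-05, 1.545e-04, 1.373e-04, 1.717e-05]  ψ = [1, 2, 1, 1]  (obs o_3=2)
t=4: δ = [9.656e-06, 2.575e-05, 1.931e-05, 2.414e-06]  ψ = [1, 2, 1, 1]  (obs o_4=2)
backtrack: best end state = 1; path = [2, 0, 1, 2, 1]

path = [2, 0, 1, 2, 1]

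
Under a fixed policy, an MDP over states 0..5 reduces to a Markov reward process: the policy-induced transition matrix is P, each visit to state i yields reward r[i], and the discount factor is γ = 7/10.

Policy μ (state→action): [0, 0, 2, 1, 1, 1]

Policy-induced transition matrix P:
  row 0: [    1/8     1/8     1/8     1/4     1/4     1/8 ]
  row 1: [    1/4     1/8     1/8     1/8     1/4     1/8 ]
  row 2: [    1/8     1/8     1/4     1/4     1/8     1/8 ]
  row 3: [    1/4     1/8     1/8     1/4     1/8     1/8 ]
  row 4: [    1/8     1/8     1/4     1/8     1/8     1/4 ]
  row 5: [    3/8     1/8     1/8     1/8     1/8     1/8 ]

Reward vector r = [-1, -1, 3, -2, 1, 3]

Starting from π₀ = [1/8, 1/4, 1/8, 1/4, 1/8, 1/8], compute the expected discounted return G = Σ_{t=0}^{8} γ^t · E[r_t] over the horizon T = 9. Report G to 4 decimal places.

G = 0.8213

t=0: π = [0.1250, 0.2500, 0.1250, 0.2500, 0.1250, 0.1250], E[r] = 0.0000, γ^t·E[r] = 0.000000, running G = 0.000000
t=1: π = [0.2188, 0.1250, 0.1563, 0.1875, 0.1719, 0.1406], E[r] = 0.3438, γ^t·E[r] = 0.240625, running G = 0.240625
t=2: π = [0.1992, 0.1250, 0.1660, 0.1953, 0.1680, 0.1465], E[r] = 0.3906, γ^t·E[r] = 0.191406, running G = 0.432031
t=3: π = [0.2017, 0.1250, 0.1667, 0.1951, 0.1655, 0.1460], E[r] = 0.3870, γ^t·E[r] = 0.132728, running G = 0.564760
t=4: π = [0.2015, 0.1250, 0.1665, 0.1954, 0.1658, 0.1457], E[r] = 0.3851, γ^t·E[r] = 0.092470, running G = 0.657230
t=5: π = [0.2015, 0.1250, 0.1665, 0.1954, 0.1658, 0.1457], E[r] = 0.3853, γ^t·E[r] = 0.064756, running G = 0.721986
t=6: π = [0.2015, 0.1250, 0.1665, 0.1954, 0.1658, 0.1457], E[r] = 0.3853, γ^t·E[r] = 0.045327, running G = 0.767313
t=7: π = [0.2015, 0.1250, 0.1665, 0.1954, 0.1658, 0.1457], E[r] = 0.3853, γ^t·E[r] = 0.031729, running G = 0.799041
t=8: π = [0.2015, 0.1250, 0.1665, 0.1954, 0.1658, 0.1457], E[r] = 0.3853, γ^t·E[r] = 0.022210, running G = 0.821252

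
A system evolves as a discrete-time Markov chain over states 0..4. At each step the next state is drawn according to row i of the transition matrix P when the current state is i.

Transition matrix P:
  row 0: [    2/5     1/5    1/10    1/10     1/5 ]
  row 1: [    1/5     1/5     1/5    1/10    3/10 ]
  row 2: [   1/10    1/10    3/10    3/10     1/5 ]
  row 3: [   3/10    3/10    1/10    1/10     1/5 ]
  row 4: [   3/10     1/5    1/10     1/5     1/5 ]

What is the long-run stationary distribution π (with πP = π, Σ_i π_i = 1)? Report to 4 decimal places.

Balance equations π_j = Σ_i π_i·P[i][j]:
  π_0 = 2/5·π_0 + 1/5·π_1 + 1/10·π_2 + 3/10·π_3 + 3/10·π_4
  π_1 = 1/5·π_0 + 1/5·π_1 + 1/10·π_2 + 3/10·π_3 + 1/5·π_4
  π_2 = 1/10·π_0 + 1/5·π_1 + 3/10·π_2 + 1/10·π_3 + 1/10·π_4
  π_3 = 1/10·π_0 + 1/10·π_1 + 3/10·π_2 + 1/10·π_3 + 1/5·π_4
  normalize: π_0 + π_1 + π_2 + π_3 + π_4 = 1
Solving the linear system gives exactly π = [1121/4036, 202/1009, 1211/8072, 1227/8072, 222/1009].

π = [0.2778, 0.2002, 0.1500, 0.1520, 0.2200]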